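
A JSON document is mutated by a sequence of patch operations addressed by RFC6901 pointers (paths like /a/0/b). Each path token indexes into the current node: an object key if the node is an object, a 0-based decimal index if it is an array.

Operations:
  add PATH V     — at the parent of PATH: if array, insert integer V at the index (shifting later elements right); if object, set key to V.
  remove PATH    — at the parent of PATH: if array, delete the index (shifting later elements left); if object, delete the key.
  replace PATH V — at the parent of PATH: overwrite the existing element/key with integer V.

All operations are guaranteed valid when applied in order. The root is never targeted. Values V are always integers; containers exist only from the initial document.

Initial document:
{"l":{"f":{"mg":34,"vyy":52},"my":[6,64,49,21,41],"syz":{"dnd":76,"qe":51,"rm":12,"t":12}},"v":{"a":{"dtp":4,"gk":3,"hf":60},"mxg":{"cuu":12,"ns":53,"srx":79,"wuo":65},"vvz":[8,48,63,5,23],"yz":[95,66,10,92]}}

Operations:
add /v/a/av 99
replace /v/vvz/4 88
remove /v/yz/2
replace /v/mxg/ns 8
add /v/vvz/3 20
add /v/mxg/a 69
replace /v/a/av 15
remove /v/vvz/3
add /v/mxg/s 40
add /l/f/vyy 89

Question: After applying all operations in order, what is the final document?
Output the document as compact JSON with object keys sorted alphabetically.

Answer: {"l":{"f":{"mg":34,"vyy":89},"my":[6,64,49,21,41],"syz":{"dnd":76,"qe":51,"rm":12,"t":12}},"v":{"a":{"av":15,"dtp":4,"gk":3,"hf":60},"mxg":{"a":69,"cuu":12,"ns":8,"s":40,"srx":79,"wuo":65},"vvz":[8,48,63,5,88],"yz":[95,66,92]}}

Derivation:
After op 1 (add /v/a/av 99): {"l":{"f":{"mg":34,"vyy":52},"my":[6,64,49,21,41],"syz":{"dnd":76,"qe":51,"rm":12,"t":12}},"v":{"a":{"av":99,"dtp":4,"gk":3,"hf":60},"mxg":{"cuu":12,"ns":53,"srx":79,"wuo":65},"vvz":[8,48,63,5,23],"yz":[95,66,10,92]}}
After op 2 (replace /v/vvz/4 88): {"l":{"f":{"mg":34,"vyy":52},"my":[6,64,49,21,41],"syz":{"dnd":76,"qe":51,"rm":12,"t":12}},"v":{"a":{"av":99,"dtp":4,"gk":3,"hf":60},"mxg":{"cuu":12,"ns":53,"srx":79,"wuo":65},"vvz":[8,48,63,5,88],"yz":[95,66,10,92]}}
After op 3 (remove /v/yz/2): {"l":{"f":{"mg":34,"vyy":52},"my":[6,64,49,21,41],"syz":{"dnd":76,"qe":51,"rm":12,"t":12}},"v":{"a":{"av":99,"dtp":4,"gk":3,"hf":60},"mxg":{"cuu":12,"ns":53,"srx":79,"wuo":65},"vvz":[8,48,63,5,88],"yz":[95,66,92]}}
After op 4 (replace /v/mxg/ns 8): {"l":{"f":{"mg":34,"vyy":52},"my":[6,64,49,21,41],"syz":{"dnd":76,"qe":51,"rm":12,"t":12}},"v":{"a":{"av":99,"dtp":4,"gk":3,"hf":60},"mxg":{"cuu":12,"ns":8,"srx":79,"wuo":65},"vvz":[8,48,63,5,88],"yz":[95,66,92]}}
After op 5 (add /v/vvz/3 20): {"l":{"f":{"mg":34,"vyy":52},"my":[6,64,49,21,41],"syz":{"dnd":76,"qe":51,"rm":12,"t":12}},"v":{"a":{"av":99,"dtp":4,"gk":3,"hf":60},"mxg":{"cuu":12,"ns":8,"srx":79,"wuo":65},"vvz":[8,48,63,20,5,88],"yz":[95,66,92]}}
After op 6 (add /v/mxg/a 69): {"l":{"f":{"mg":34,"vyy":52},"my":[6,64,49,21,41],"syz":{"dnd":76,"qe":51,"rm":12,"t":12}},"v":{"a":{"av":99,"dtp":4,"gk":3,"hf":60},"mxg":{"a":69,"cuu":12,"ns":8,"srx":79,"wuo":65},"vvz":[8,48,63,20,5,88],"yz":[95,66,92]}}
After op 7 (replace /v/a/av 15): {"l":{"f":{"mg":34,"vyy":52},"my":[6,64,49,21,41],"syz":{"dnd":76,"qe":51,"rm":12,"t":12}},"v":{"a":{"av":15,"dtp":4,"gk":3,"hf":60},"mxg":{"a":69,"cuu":12,"ns":8,"srx":79,"wuo":65},"vvz":[8,48,63,20,5,88],"yz":[95,66,92]}}
After op 8 (remove /v/vvz/3): {"l":{"f":{"mg":34,"vyy":52},"my":[6,64,49,21,41],"syz":{"dnd":76,"qe":51,"rm":12,"t":12}},"v":{"a":{"av":15,"dtp":4,"gk":3,"hf":60},"mxg":{"a":69,"cuu":12,"ns":8,"srx":79,"wuo":65},"vvz":[8,48,63,5,88],"yz":[95,66,92]}}
After op 9 (add /v/mxg/s 40): {"l":{"f":{"mg":34,"vyy":52},"my":[6,64,49,21,41],"syz":{"dnd":76,"qe":51,"rm":12,"t":12}},"v":{"a":{"av":15,"dtp":4,"gk":3,"hf":60},"mxg":{"a":69,"cuu":12,"ns":8,"s":40,"srx":79,"wuo":65},"vvz":[8,48,63,5,88],"yz":[95,66,92]}}
After op 10 (add /l/f/vyy 89): {"l":{"f":{"mg":34,"vyy":89},"my":[6,64,49,21,41],"syz":{"dnd":76,"qe":51,"rm":12,"t":12}},"v":{"a":{"av":15,"dtp":4,"gk":3,"hf":60},"mxg":{"a":69,"cuu":12,"ns":8,"s":40,"srx":79,"wuo":65},"vvz":[8,48,63,5,88],"yz":[95,66,92]}}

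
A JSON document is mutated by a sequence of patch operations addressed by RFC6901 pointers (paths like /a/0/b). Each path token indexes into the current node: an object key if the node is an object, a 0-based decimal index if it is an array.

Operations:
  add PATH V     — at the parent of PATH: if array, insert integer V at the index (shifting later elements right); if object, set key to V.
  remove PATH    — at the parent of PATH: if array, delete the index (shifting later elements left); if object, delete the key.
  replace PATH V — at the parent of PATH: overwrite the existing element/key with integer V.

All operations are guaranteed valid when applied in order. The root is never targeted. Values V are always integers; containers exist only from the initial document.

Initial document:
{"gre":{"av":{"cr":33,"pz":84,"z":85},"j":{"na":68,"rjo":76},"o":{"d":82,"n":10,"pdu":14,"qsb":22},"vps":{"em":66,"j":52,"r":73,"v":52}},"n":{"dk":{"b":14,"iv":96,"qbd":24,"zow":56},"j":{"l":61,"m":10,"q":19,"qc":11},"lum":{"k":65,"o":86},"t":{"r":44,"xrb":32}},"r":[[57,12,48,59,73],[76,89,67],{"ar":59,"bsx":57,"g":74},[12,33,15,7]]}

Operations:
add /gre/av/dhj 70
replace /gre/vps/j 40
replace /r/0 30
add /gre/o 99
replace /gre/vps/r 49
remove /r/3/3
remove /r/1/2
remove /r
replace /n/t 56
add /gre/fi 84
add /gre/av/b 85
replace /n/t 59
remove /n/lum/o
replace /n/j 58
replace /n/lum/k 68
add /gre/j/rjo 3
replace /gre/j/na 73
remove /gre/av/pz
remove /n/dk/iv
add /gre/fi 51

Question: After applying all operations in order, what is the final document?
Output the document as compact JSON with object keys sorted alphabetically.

Answer: {"gre":{"av":{"b":85,"cr":33,"dhj":70,"z":85},"fi":51,"j":{"na":73,"rjo":3},"o":99,"vps":{"em":66,"j":40,"r":49,"v":52}},"n":{"dk":{"b":14,"qbd":24,"zow":56},"j":58,"lum":{"k":68},"t":59}}

Derivation:
After op 1 (add /gre/av/dhj 70): {"gre":{"av":{"cr":33,"dhj":70,"pz":84,"z":85},"j":{"na":68,"rjo":76},"o":{"d":82,"n":10,"pdu":14,"qsb":22},"vps":{"em":66,"j":52,"r":73,"v":52}},"n":{"dk":{"b":14,"iv":96,"qbd":24,"zow":56},"j":{"l":61,"m":10,"q":19,"qc":11},"lum":{"k":65,"o":86},"t":{"r":44,"xrb":32}},"r":[[57,12,48,59,73],[76,89,67],{"ar":59,"bsx":57,"g":74},[12,33,15,7]]}
After op 2 (replace /gre/vps/j 40): {"gre":{"av":{"cr":33,"dhj":70,"pz":84,"z":85},"j":{"na":68,"rjo":76},"o":{"d":82,"n":10,"pdu":14,"qsb":22},"vps":{"em":66,"j":40,"r":73,"v":52}},"n":{"dk":{"b":14,"iv":96,"qbd":24,"zow":56},"j":{"l":61,"m":10,"q":19,"qc":11},"lum":{"k":65,"o":86},"t":{"r":44,"xrb":32}},"r":[[57,12,48,59,73],[76,89,67],{"ar":59,"bsx":57,"g":74},[12,33,15,7]]}
After op 3 (replace /r/0 30): {"gre":{"av":{"cr":33,"dhj":70,"pz":84,"z":85},"j":{"na":68,"rjo":76},"o":{"d":82,"n":10,"pdu":14,"qsb":22},"vps":{"em":66,"j":40,"r":73,"v":52}},"n":{"dk":{"b":14,"iv":96,"qbd":24,"zow":56},"j":{"l":61,"m":10,"q":19,"qc":11},"lum":{"k":65,"o":86},"t":{"r":44,"xrb":32}},"r":[30,[76,89,67],{"ar":59,"bsx":57,"g":74},[12,33,15,7]]}
After op 4 (add /gre/o 99): {"gre":{"av":{"cr":33,"dhj":70,"pz":84,"z":85},"j":{"na":68,"rjo":76},"o":99,"vps":{"em":66,"j":40,"r":73,"v":52}},"n":{"dk":{"b":14,"iv":96,"qbd":24,"zow":56},"j":{"l":61,"m":10,"q":19,"qc":11},"lum":{"k":65,"o":86},"t":{"r":44,"xrb":32}},"r":[30,[76,89,67],{"ar":59,"bsx":57,"g":74},[12,33,15,7]]}
After op 5 (replace /gre/vps/r 49): {"gre":{"av":{"cr":33,"dhj":70,"pz":84,"z":85},"j":{"na":68,"rjo":76},"o":99,"vps":{"em":66,"j":40,"r":49,"v":52}},"n":{"dk":{"b":14,"iv":96,"qbd":24,"zow":56},"j":{"l":61,"m":10,"q":19,"qc":11},"lum":{"k":65,"o":86},"t":{"r":44,"xrb":32}},"r":[30,[76,89,67],{"ar":59,"bsx":57,"g":74},[12,33,15,7]]}
After op 6 (remove /r/3/3): {"gre":{"av":{"cr":33,"dhj":70,"pz":84,"z":85},"j":{"na":68,"rjo":76},"o":99,"vps":{"em":66,"j":40,"r":49,"v":52}},"n":{"dk":{"b":14,"iv":96,"qbd":24,"zow":56},"j":{"l":61,"m":10,"q":19,"qc":11},"lum":{"k":65,"o":86},"t":{"r":44,"xrb":32}},"r":[30,[76,89,67],{"ar":59,"bsx":57,"g":74},[12,33,15]]}
After op 7 (remove /r/1/2): {"gre":{"av":{"cr":33,"dhj":70,"pz":84,"z":85},"j":{"na":68,"rjo":76},"o":99,"vps":{"em":66,"j":40,"r":49,"v":52}},"n":{"dk":{"b":14,"iv":96,"qbd":24,"zow":56},"j":{"l":61,"m":10,"q":19,"qc":11},"lum":{"k":65,"o":86},"t":{"r":44,"xrb":32}},"r":[30,[76,89],{"ar":59,"bsx":57,"g":74},[12,33,15]]}
After op 8 (remove /r): {"gre":{"av":{"cr":33,"dhj":70,"pz":84,"z":85},"j":{"na":68,"rjo":76},"o":99,"vps":{"em":66,"j":40,"r":49,"v":52}},"n":{"dk":{"b":14,"iv":96,"qbd":24,"zow":56},"j":{"l":61,"m":10,"q":19,"qc":11},"lum":{"k":65,"o":86},"t":{"r":44,"xrb":32}}}
After op 9 (replace /n/t 56): {"gre":{"av":{"cr":33,"dhj":70,"pz":84,"z":85},"j":{"na":68,"rjo":76},"o":99,"vps":{"em":66,"j":40,"r":49,"v":52}},"n":{"dk":{"b":14,"iv":96,"qbd":24,"zow":56},"j":{"l":61,"m":10,"q":19,"qc":11},"lum":{"k":65,"o":86},"t":56}}
After op 10 (add /gre/fi 84): {"gre":{"av":{"cr":33,"dhj":70,"pz":84,"z":85},"fi":84,"j":{"na":68,"rjo":76},"o":99,"vps":{"em":66,"j":40,"r":49,"v":52}},"n":{"dk":{"b":14,"iv":96,"qbd":24,"zow":56},"j":{"l":61,"m":10,"q":19,"qc":11},"lum":{"k":65,"o":86},"t":56}}
After op 11 (add /gre/av/b 85): {"gre":{"av":{"b":85,"cr":33,"dhj":70,"pz":84,"z":85},"fi":84,"j":{"na":68,"rjo":76},"o":99,"vps":{"em":66,"j":40,"r":49,"v":52}},"n":{"dk":{"b":14,"iv":96,"qbd":24,"zow":56},"j":{"l":61,"m":10,"q":19,"qc":11},"lum":{"k":65,"o":86},"t":56}}
After op 12 (replace /n/t 59): {"gre":{"av":{"b":85,"cr":33,"dhj":70,"pz":84,"z":85},"fi":84,"j":{"na":68,"rjo":76},"o":99,"vps":{"em":66,"j":40,"r":49,"v":52}},"n":{"dk":{"b":14,"iv":96,"qbd":24,"zow":56},"j":{"l":61,"m":10,"q":19,"qc":11},"lum":{"k":65,"o":86},"t":59}}
After op 13 (remove /n/lum/o): {"gre":{"av":{"b":85,"cr":33,"dhj":70,"pz":84,"z":85},"fi":84,"j":{"na":68,"rjo":76},"o":99,"vps":{"em":66,"j":40,"r":49,"v":52}},"n":{"dk":{"b":14,"iv":96,"qbd":24,"zow":56},"j":{"l":61,"m":10,"q":19,"qc":11},"lum":{"k":65},"t":59}}
After op 14 (replace /n/j 58): {"gre":{"av":{"b":85,"cr":33,"dhj":70,"pz":84,"z":85},"fi":84,"j":{"na":68,"rjo":76},"o":99,"vps":{"em":66,"j":40,"r":49,"v":52}},"n":{"dk":{"b":14,"iv":96,"qbd":24,"zow":56},"j":58,"lum":{"k":65},"t":59}}
After op 15 (replace /n/lum/k 68): {"gre":{"av":{"b":85,"cr":33,"dhj":70,"pz":84,"z":85},"fi":84,"j":{"na":68,"rjo":76},"o":99,"vps":{"em":66,"j":40,"r":49,"v":52}},"n":{"dk":{"b":14,"iv":96,"qbd":24,"zow":56},"j":58,"lum":{"k":68},"t":59}}
After op 16 (add /gre/j/rjo 3): {"gre":{"av":{"b":85,"cr":33,"dhj":70,"pz":84,"z":85},"fi":84,"j":{"na":68,"rjo":3},"o":99,"vps":{"em":66,"j":40,"r":49,"v":52}},"n":{"dk":{"b":14,"iv":96,"qbd":24,"zow":56},"j":58,"lum":{"k":68},"t":59}}
After op 17 (replace /gre/j/na 73): {"gre":{"av":{"b":85,"cr":33,"dhj":70,"pz":84,"z":85},"fi":84,"j":{"na":73,"rjo":3},"o":99,"vps":{"em":66,"j":40,"r":49,"v":52}},"n":{"dk":{"b":14,"iv":96,"qbd":24,"zow":56},"j":58,"lum":{"k":68},"t":59}}
After op 18 (remove /gre/av/pz): {"gre":{"av":{"b":85,"cr":33,"dhj":70,"z":85},"fi":84,"j":{"na":73,"rjo":3},"o":99,"vps":{"em":66,"j":40,"r":49,"v":52}},"n":{"dk":{"b":14,"iv":96,"qbd":24,"zow":56},"j":58,"lum":{"k":68},"t":59}}
After op 19 (remove /n/dk/iv): {"gre":{"av":{"b":85,"cr":33,"dhj":70,"z":85},"fi":84,"j":{"na":73,"rjo":3},"o":99,"vps":{"em":66,"j":40,"r":49,"v":52}},"n":{"dk":{"b":14,"qbd":24,"zow":56},"j":58,"lum":{"k":68},"t":59}}
After op 20 (add /gre/fi 51): {"gre":{"av":{"b":85,"cr":33,"dhj":70,"z":85},"fi":51,"j":{"na":73,"rjo":3},"o":99,"vps":{"em":66,"j":40,"r":49,"v":52}},"n":{"dk":{"b":14,"qbd":24,"zow":56},"j":58,"lum":{"k":68},"t":59}}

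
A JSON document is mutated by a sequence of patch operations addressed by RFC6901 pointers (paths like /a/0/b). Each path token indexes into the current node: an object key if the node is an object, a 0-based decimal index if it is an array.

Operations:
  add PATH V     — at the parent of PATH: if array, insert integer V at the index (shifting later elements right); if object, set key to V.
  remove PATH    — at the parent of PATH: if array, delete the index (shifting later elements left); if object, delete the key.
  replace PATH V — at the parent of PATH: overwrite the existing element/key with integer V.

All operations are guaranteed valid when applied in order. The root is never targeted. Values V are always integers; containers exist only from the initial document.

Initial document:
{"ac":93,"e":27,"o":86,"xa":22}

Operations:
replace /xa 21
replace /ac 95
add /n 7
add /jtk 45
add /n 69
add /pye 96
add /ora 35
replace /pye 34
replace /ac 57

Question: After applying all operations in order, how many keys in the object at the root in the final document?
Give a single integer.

Answer: 8

Derivation:
After op 1 (replace /xa 21): {"ac":93,"e":27,"o":86,"xa":21}
After op 2 (replace /ac 95): {"ac":95,"e":27,"o":86,"xa":21}
After op 3 (add /n 7): {"ac":95,"e":27,"n":7,"o":86,"xa":21}
After op 4 (add /jtk 45): {"ac":95,"e":27,"jtk":45,"n":7,"o":86,"xa":21}
After op 5 (add /n 69): {"ac":95,"e":27,"jtk":45,"n":69,"o":86,"xa":21}
After op 6 (add /pye 96): {"ac":95,"e":27,"jtk":45,"n":69,"o":86,"pye":96,"xa":21}
After op 7 (add /ora 35): {"ac":95,"e":27,"jtk":45,"n":69,"o":86,"ora":35,"pye":96,"xa":21}
After op 8 (replace /pye 34): {"ac":95,"e":27,"jtk":45,"n":69,"o":86,"ora":35,"pye":34,"xa":21}
After op 9 (replace /ac 57): {"ac":57,"e":27,"jtk":45,"n":69,"o":86,"ora":35,"pye":34,"xa":21}
Size at the root: 8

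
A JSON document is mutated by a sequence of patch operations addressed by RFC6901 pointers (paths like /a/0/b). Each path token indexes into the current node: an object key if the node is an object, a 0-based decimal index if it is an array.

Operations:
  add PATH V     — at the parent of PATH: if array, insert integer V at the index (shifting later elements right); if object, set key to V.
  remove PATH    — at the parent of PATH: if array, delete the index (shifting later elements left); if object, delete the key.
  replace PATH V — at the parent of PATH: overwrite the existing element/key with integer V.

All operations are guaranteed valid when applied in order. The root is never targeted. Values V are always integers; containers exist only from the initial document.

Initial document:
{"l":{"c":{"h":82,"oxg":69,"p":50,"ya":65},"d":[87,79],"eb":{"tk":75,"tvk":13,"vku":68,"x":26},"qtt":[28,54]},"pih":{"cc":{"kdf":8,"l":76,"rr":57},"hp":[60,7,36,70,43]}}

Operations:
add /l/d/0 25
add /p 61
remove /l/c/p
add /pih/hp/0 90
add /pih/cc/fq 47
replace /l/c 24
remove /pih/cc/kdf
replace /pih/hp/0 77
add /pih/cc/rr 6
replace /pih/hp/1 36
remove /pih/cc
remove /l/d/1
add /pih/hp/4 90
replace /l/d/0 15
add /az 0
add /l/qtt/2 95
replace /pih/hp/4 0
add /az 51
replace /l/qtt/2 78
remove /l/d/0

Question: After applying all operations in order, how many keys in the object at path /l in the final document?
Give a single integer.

Answer: 4

Derivation:
After op 1 (add /l/d/0 25): {"l":{"c":{"h":82,"oxg":69,"p":50,"ya":65},"d":[25,87,79],"eb":{"tk":75,"tvk":13,"vku":68,"x":26},"qtt":[28,54]},"pih":{"cc":{"kdf":8,"l":76,"rr":57},"hp":[60,7,36,70,43]}}
After op 2 (add /p 61): {"l":{"c":{"h":82,"oxg":69,"p":50,"ya":65},"d":[25,87,79],"eb":{"tk":75,"tvk":13,"vku":68,"x":26},"qtt":[28,54]},"p":61,"pih":{"cc":{"kdf":8,"l":76,"rr":57},"hp":[60,7,36,70,43]}}
After op 3 (remove /l/c/p): {"l":{"c":{"h":82,"oxg":69,"ya":65},"d":[25,87,79],"eb":{"tk":75,"tvk":13,"vku":68,"x":26},"qtt":[28,54]},"p":61,"pih":{"cc":{"kdf":8,"l":76,"rr":57},"hp":[60,7,36,70,43]}}
After op 4 (add /pih/hp/0 90): {"l":{"c":{"h":82,"oxg":69,"ya":65},"d":[25,87,79],"eb":{"tk":75,"tvk":13,"vku":68,"x":26},"qtt":[28,54]},"p":61,"pih":{"cc":{"kdf":8,"l":76,"rr":57},"hp":[90,60,7,36,70,43]}}
After op 5 (add /pih/cc/fq 47): {"l":{"c":{"h":82,"oxg":69,"ya":65},"d":[25,87,79],"eb":{"tk":75,"tvk":13,"vku":68,"x":26},"qtt":[28,54]},"p":61,"pih":{"cc":{"fq":47,"kdf":8,"l":76,"rr":57},"hp":[90,60,7,36,70,43]}}
After op 6 (replace /l/c 24): {"l":{"c":24,"d":[25,87,79],"eb":{"tk":75,"tvk":13,"vku":68,"x":26},"qtt":[28,54]},"p":61,"pih":{"cc":{"fq":47,"kdf":8,"l":76,"rr":57},"hp":[90,60,7,36,70,43]}}
After op 7 (remove /pih/cc/kdf): {"l":{"c":24,"d":[25,87,79],"eb":{"tk":75,"tvk":13,"vku":68,"x":26},"qtt":[28,54]},"p":61,"pih":{"cc":{"fq":47,"l":76,"rr":57},"hp":[90,60,7,36,70,43]}}
After op 8 (replace /pih/hp/0 77): {"l":{"c":24,"d":[25,87,79],"eb":{"tk":75,"tvk":13,"vku":68,"x":26},"qtt":[28,54]},"p":61,"pih":{"cc":{"fq":47,"l":76,"rr":57},"hp":[77,60,7,36,70,43]}}
After op 9 (add /pih/cc/rr 6): {"l":{"c":24,"d":[25,87,79],"eb":{"tk":75,"tvk":13,"vku":68,"x":26},"qtt":[28,54]},"p":61,"pih":{"cc":{"fq":47,"l":76,"rr":6},"hp":[77,60,7,36,70,43]}}
After op 10 (replace /pih/hp/1 36): {"l":{"c":24,"d":[25,87,79],"eb":{"tk":75,"tvk":13,"vku":68,"x":26},"qtt":[28,54]},"p":61,"pih":{"cc":{"fq":47,"l":76,"rr":6},"hp":[77,36,7,36,70,43]}}
After op 11 (remove /pih/cc): {"l":{"c":24,"d":[25,87,79],"eb":{"tk":75,"tvk":13,"vku":68,"x":26},"qtt":[28,54]},"p":61,"pih":{"hp":[77,36,7,36,70,43]}}
After op 12 (remove /l/d/1): {"l":{"c":24,"d":[25,79],"eb":{"tk":75,"tvk":13,"vku":68,"x":26},"qtt":[28,54]},"p":61,"pih":{"hp":[77,36,7,36,70,43]}}
After op 13 (add /pih/hp/4 90): {"l":{"c":24,"d":[25,79],"eb":{"tk":75,"tvk":13,"vku":68,"x":26},"qtt":[28,54]},"p":61,"pih":{"hp":[77,36,7,36,90,70,43]}}
After op 14 (replace /l/d/0 15): {"l":{"c":24,"d":[15,79],"eb":{"tk":75,"tvk":13,"vku":68,"x":26},"qtt":[28,54]},"p":61,"pih":{"hp":[77,36,7,36,90,70,43]}}
After op 15 (add /az 0): {"az":0,"l":{"c":24,"d":[15,79],"eb":{"tk":75,"tvk":13,"vku":68,"x":26},"qtt":[28,54]},"p":61,"pih":{"hp":[77,36,7,36,90,70,43]}}
After op 16 (add /l/qtt/2 95): {"az":0,"l":{"c":24,"d":[15,79],"eb":{"tk":75,"tvk":13,"vku":68,"x":26},"qtt":[28,54,95]},"p":61,"pih":{"hp":[77,36,7,36,90,70,43]}}
After op 17 (replace /pih/hp/4 0): {"az":0,"l":{"c":24,"d":[15,79],"eb":{"tk":75,"tvk":13,"vku":68,"x":26},"qtt":[28,54,95]},"p":61,"pih":{"hp":[77,36,7,36,0,70,43]}}
After op 18 (add /az 51): {"az":51,"l":{"c":24,"d":[15,79],"eb":{"tk":75,"tvk":13,"vku":68,"x":26},"qtt":[28,54,95]},"p":61,"pih":{"hp":[77,36,7,36,0,70,43]}}
After op 19 (replace /l/qtt/2 78): {"az":51,"l":{"c":24,"d":[15,79],"eb":{"tk":75,"tvk":13,"vku":68,"x":26},"qtt":[28,54,78]},"p":61,"pih":{"hp":[77,36,7,36,0,70,43]}}
After op 20 (remove /l/d/0): {"az":51,"l":{"c":24,"d":[79],"eb":{"tk":75,"tvk":13,"vku":68,"x":26},"qtt":[28,54,78]},"p":61,"pih":{"hp":[77,36,7,36,0,70,43]}}
Size at path /l: 4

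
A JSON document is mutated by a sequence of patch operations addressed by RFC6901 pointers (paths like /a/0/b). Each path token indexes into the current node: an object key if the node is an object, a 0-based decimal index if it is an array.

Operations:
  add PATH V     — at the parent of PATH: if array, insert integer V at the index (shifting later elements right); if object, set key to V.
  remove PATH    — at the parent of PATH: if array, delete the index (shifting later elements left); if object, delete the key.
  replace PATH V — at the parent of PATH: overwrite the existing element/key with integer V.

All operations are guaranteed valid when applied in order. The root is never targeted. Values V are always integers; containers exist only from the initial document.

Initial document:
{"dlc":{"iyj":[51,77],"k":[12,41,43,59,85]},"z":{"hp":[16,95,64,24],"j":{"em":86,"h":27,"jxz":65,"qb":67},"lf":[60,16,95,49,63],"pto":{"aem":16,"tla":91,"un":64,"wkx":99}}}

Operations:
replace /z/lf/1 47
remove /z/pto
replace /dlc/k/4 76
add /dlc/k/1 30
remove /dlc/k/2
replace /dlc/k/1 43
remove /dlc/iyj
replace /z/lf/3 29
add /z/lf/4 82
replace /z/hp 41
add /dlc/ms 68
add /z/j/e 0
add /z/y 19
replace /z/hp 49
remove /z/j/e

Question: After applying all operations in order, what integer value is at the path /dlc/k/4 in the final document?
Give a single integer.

After op 1 (replace /z/lf/1 47): {"dlc":{"iyj":[51,77],"k":[12,41,43,59,85]},"z":{"hp":[16,95,64,24],"j":{"em":86,"h":27,"jxz":65,"qb":67},"lf":[60,47,95,49,63],"pto":{"aem":16,"tla":91,"un":64,"wkx":99}}}
After op 2 (remove /z/pto): {"dlc":{"iyj":[51,77],"k":[12,41,43,59,85]},"z":{"hp":[16,95,64,24],"j":{"em":86,"h":27,"jxz":65,"qb":67},"lf":[60,47,95,49,63]}}
After op 3 (replace /dlc/k/4 76): {"dlc":{"iyj":[51,77],"k":[12,41,43,59,76]},"z":{"hp":[16,95,64,24],"j":{"em":86,"h":27,"jxz":65,"qb":67},"lf":[60,47,95,49,63]}}
After op 4 (add /dlc/k/1 30): {"dlc":{"iyj":[51,77],"k":[12,30,41,43,59,76]},"z":{"hp":[16,95,64,24],"j":{"em":86,"h":27,"jxz":65,"qb":67},"lf":[60,47,95,49,63]}}
After op 5 (remove /dlc/k/2): {"dlc":{"iyj":[51,77],"k":[12,30,43,59,76]},"z":{"hp":[16,95,64,24],"j":{"em":86,"h":27,"jxz":65,"qb":67},"lf":[60,47,95,49,63]}}
After op 6 (replace /dlc/k/1 43): {"dlc":{"iyj":[51,77],"k":[12,43,43,59,76]},"z":{"hp":[16,95,64,24],"j":{"em":86,"h":27,"jxz":65,"qb":67},"lf":[60,47,95,49,63]}}
After op 7 (remove /dlc/iyj): {"dlc":{"k":[12,43,43,59,76]},"z":{"hp":[16,95,64,24],"j":{"em":86,"h":27,"jxz":65,"qb":67},"lf":[60,47,95,49,63]}}
After op 8 (replace /z/lf/3 29): {"dlc":{"k":[12,43,43,59,76]},"z":{"hp":[16,95,64,24],"j":{"em":86,"h":27,"jxz":65,"qb":67},"lf":[60,47,95,29,63]}}
After op 9 (add /z/lf/4 82): {"dlc":{"k":[12,43,43,59,76]},"z":{"hp":[16,95,64,24],"j":{"em":86,"h":27,"jxz":65,"qb":67},"lf":[60,47,95,29,82,63]}}
After op 10 (replace /z/hp 41): {"dlc":{"k":[12,43,43,59,76]},"z":{"hp":41,"j":{"em":86,"h":27,"jxz":65,"qb":67},"lf":[60,47,95,29,82,63]}}
After op 11 (add /dlc/ms 68): {"dlc":{"k":[12,43,43,59,76],"ms":68},"z":{"hp":41,"j":{"em":86,"h":27,"jxz":65,"qb":67},"lf":[60,47,95,29,82,63]}}
After op 12 (add /z/j/e 0): {"dlc":{"k":[12,43,43,59,76],"ms":68},"z":{"hp":41,"j":{"e":0,"em":86,"h":27,"jxz":65,"qb":67},"lf":[60,47,95,29,82,63]}}
After op 13 (add /z/y 19): {"dlc":{"k":[12,43,43,59,76],"ms":68},"z":{"hp":41,"j":{"e":0,"em":86,"h":27,"jxz":65,"qb":67},"lf":[60,47,95,29,82,63],"y":19}}
After op 14 (replace /z/hp 49): {"dlc":{"k":[12,43,43,59,76],"ms":68},"z":{"hp":49,"j":{"e":0,"em":86,"h":27,"jxz":65,"qb":67},"lf":[60,47,95,29,82,63],"y":19}}
After op 15 (remove /z/j/e): {"dlc":{"k":[12,43,43,59,76],"ms":68},"z":{"hp":49,"j":{"em":86,"h":27,"jxz":65,"qb":67},"lf":[60,47,95,29,82,63],"y":19}}
Value at /dlc/k/4: 76

Answer: 76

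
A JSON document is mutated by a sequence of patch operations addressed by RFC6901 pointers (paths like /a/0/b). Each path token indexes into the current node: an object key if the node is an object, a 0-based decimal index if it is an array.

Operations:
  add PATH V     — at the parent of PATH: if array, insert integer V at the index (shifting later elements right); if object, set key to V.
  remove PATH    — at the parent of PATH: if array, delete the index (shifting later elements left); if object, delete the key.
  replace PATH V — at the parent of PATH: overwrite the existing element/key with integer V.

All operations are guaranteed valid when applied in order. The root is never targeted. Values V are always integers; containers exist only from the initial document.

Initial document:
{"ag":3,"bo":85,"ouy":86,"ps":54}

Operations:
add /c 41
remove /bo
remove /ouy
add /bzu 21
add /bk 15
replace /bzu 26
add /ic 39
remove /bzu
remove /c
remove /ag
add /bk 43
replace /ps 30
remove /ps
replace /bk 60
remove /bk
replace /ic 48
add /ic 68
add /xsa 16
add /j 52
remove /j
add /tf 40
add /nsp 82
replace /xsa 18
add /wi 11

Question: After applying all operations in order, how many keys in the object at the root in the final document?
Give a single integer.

After op 1 (add /c 41): {"ag":3,"bo":85,"c":41,"ouy":86,"ps":54}
After op 2 (remove /bo): {"ag":3,"c":41,"ouy":86,"ps":54}
After op 3 (remove /ouy): {"ag":3,"c":41,"ps":54}
After op 4 (add /bzu 21): {"ag":3,"bzu":21,"c":41,"ps":54}
After op 5 (add /bk 15): {"ag":3,"bk":15,"bzu":21,"c":41,"ps":54}
After op 6 (replace /bzu 26): {"ag":3,"bk":15,"bzu":26,"c":41,"ps":54}
After op 7 (add /ic 39): {"ag":3,"bk":15,"bzu":26,"c":41,"ic":39,"ps":54}
After op 8 (remove /bzu): {"ag":3,"bk":15,"c":41,"ic":39,"ps":54}
After op 9 (remove /c): {"ag":3,"bk":15,"ic":39,"ps":54}
After op 10 (remove /ag): {"bk":15,"ic":39,"ps":54}
After op 11 (add /bk 43): {"bk":43,"ic":39,"ps":54}
After op 12 (replace /ps 30): {"bk":43,"ic":39,"ps":30}
After op 13 (remove /ps): {"bk":43,"ic":39}
After op 14 (replace /bk 60): {"bk":60,"ic":39}
After op 15 (remove /bk): {"ic":39}
After op 16 (replace /ic 48): {"ic":48}
After op 17 (add /ic 68): {"ic":68}
After op 18 (add /xsa 16): {"ic":68,"xsa":16}
After op 19 (add /j 52): {"ic":68,"j":52,"xsa":16}
After op 20 (remove /j): {"ic":68,"xsa":16}
After op 21 (add /tf 40): {"ic":68,"tf":40,"xsa":16}
After op 22 (add /nsp 82): {"ic":68,"nsp":82,"tf":40,"xsa":16}
After op 23 (replace /xsa 18): {"ic":68,"nsp":82,"tf":40,"xsa":18}
After op 24 (add /wi 11): {"ic":68,"nsp":82,"tf":40,"wi":11,"xsa":18}
Size at the root: 5

Answer: 5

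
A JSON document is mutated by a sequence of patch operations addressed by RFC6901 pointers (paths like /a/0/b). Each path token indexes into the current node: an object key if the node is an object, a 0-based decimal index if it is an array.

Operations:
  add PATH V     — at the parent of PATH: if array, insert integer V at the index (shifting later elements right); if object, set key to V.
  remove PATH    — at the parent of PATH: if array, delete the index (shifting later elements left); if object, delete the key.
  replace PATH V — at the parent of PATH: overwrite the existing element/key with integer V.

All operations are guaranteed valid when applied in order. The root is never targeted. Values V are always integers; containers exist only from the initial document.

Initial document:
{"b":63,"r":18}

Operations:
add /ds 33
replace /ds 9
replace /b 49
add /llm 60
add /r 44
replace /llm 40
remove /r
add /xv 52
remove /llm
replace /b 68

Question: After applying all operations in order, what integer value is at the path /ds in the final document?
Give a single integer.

Answer: 9

Derivation:
After op 1 (add /ds 33): {"b":63,"ds":33,"r":18}
After op 2 (replace /ds 9): {"b":63,"ds":9,"r":18}
After op 3 (replace /b 49): {"b":49,"ds":9,"r":18}
After op 4 (add /llm 60): {"b":49,"ds":9,"llm":60,"r":18}
After op 5 (add /r 44): {"b":49,"ds":9,"llm":60,"r":44}
After op 6 (replace /llm 40): {"b":49,"ds":9,"llm":40,"r":44}
After op 7 (remove /r): {"b":49,"ds":9,"llm":40}
After op 8 (add /xv 52): {"b":49,"ds":9,"llm":40,"xv":52}
After op 9 (remove /llm): {"b":49,"ds":9,"xv":52}
After op 10 (replace /b 68): {"b":68,"ds":9,"xv":52}
Value at /ds: 9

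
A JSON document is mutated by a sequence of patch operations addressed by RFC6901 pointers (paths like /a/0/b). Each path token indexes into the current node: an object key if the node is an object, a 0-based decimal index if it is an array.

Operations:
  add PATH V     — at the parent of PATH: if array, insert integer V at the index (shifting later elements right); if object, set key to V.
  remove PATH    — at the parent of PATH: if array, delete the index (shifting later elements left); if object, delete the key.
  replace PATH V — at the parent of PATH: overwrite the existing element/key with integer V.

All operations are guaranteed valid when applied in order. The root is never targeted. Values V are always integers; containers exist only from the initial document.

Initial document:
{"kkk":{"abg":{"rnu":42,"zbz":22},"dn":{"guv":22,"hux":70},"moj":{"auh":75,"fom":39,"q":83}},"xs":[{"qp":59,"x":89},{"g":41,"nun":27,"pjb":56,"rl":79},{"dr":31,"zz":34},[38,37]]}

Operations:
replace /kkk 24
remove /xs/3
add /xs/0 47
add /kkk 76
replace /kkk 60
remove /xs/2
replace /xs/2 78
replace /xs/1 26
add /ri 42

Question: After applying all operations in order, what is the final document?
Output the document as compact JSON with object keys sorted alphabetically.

Answer: {"kkk":60,"ri":42,"xs":[47,26,78]}

Derivation:
After op 1 (replace /kkk 24): {"kkk":24,"xs":[{"qp":59,"x":89},{"g":41,"nun":27,"pjb":56,"rl":79},{"dr":31,"zz":34},[38,37]]}
After op 2 (remove /xs/3): {"kkk":24,"xs":[{"qp":59,"x":89},{"g":41,"nun":27,"pjb":56,"rl":79},{"dr":31,"zz":34}]}
After op 3 (add /xs/0 47): {"kkk":24,"xs":[47,{"qp":59,"x":89},{"g":41,"nun":27,"pjb":56,"rl":79},{"dr":31,"zz":34}]}
After op 4 (add /kkk 76): {"kkk":76,"xs":[47,{"qp":59,"x":89},{"g":41,"nun":27,"pjb":56,"rl":79},{"dr":31,"zz":34}]}
After op 5 (replace /kkk 60): {"kkk":60,"xs":[47,{"qp":59,"x":89},{"g":41,"nun":27,"pjb":56,"rl":79},{"dr":31,"zz":34}]}
After op 6 (remove /xs/2): {"kkk":60,"xs":[47,{"qp":59,"x":89},{"dr":31,"zz":34}]}
After op 7 (replace /xs/2 78): {"kkk":60,"xs":[47,{"qp":59,"x":89},78]}
After op 8 (replace /xs/1 26): {"kkk":60,"xs":[47,26,78]}
After op 9 (add /ri 42): {"kkk":60,"ri":42,"xs":[47,26,78]}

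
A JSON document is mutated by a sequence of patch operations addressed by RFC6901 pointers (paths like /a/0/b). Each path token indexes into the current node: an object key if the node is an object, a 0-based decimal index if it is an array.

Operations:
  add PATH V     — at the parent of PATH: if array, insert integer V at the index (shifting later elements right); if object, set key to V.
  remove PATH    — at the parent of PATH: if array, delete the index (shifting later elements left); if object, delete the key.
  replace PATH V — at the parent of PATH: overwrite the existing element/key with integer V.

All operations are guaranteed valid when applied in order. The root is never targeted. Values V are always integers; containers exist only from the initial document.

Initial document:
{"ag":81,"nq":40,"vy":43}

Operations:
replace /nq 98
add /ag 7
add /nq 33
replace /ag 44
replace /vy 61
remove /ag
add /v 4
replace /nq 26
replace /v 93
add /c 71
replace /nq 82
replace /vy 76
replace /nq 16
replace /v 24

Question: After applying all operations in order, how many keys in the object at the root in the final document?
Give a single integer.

Answer: 4

Derivation:
After op 1 (replace /nq 98): {"ag":81,"nq":98,"vy":43}
After op 2 (add /ag 7): {"ag":7,"nq":98,"vy":43}
After op 3 (add /nq 33): {"ag":7,"nq":33,"vy":43}
After op 4 (replace /ag 44): {"ag":44,"nq":33,"vy":43}
After op 5 (replace /vy 61): {"ag":44,"nq":33,"vy":61}
After op 6 (remove /ag): {"nq":33,"vy":61}
After op 7 (add /v 4): {"nq":33,"v":4,"vy":61}
After op 8 (replace /nq 26): {"nq":26,"v":4,"vy":61}
After op 9 (replace /v 93): {"nq":26,"v":93,"vy":61}
After op 10 (add /c 71): {"c":71,"nq":26,"v":93,"vy":61}
After op 11 (replace /nq 82): {"c":71,"nq":82,"v":93,"vy":61}
After op 12 (replace /vy 76): {"c":71,"nq":82,"v":93,"vy":76}
After op 13 (replace /nq 16): {"c":71,"nq":16,"v":93,"vy":76}
After op 14 (replace /v 24): {"c":71,"nq":16,"v":24,"vy":76}
Size at the root: 4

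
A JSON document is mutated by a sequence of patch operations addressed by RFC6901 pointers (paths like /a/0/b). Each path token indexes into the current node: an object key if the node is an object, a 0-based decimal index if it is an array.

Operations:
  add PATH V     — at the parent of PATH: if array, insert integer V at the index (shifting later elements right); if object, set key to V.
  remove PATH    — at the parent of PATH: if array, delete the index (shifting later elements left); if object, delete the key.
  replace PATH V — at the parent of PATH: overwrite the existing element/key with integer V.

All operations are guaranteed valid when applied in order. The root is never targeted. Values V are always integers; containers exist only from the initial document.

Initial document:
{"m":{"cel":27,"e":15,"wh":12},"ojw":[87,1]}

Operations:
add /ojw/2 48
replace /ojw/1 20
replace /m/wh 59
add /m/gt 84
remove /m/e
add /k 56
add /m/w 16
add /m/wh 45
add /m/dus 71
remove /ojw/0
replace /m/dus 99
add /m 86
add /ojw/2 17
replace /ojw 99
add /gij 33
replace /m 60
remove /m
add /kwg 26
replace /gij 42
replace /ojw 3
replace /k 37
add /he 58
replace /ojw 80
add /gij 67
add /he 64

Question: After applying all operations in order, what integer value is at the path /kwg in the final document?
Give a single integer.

Answer: 26

Derivation:
After op 1 (add /ojw/2 48): {"m":{"cel":27,"e":15,"wh":12},"ojw":[87,1,48]}
After op 2 (replace /ojw/1 20): {"m":{"cel":27,"e":15,"wh":12},"ojw":[87,20,48]}
After op 3 (replace /m/wh 59): {"m":{"cel":27,"e":15,"wh":59},"ojw":[87,20,48]}
After op 4 (add /m/gt 84): {"m":{"cel":27,"e":15,"gt":84,"wh":59},"ojw":[87,20,48]}
After op 5 (remove /m/e): {"m":{"cel":27,"gt":84,"wh":59},"ojw":[87,20,48]}
After op 6 (add /k 56): {"k":56,"m":{"cel":27,"gt":84,"wh":59},"ojw":[87,20,48]}
After op 7 (add /m/w 16): {"k":56,"m":{"cel":27,"gt":84,"w":16,"wh":59},"ojw":[87,20,48]}
After op 8 (add /m/wh 45): {"k":56,"m":{"cel":27,"gt":84,"w":16,"wh":45},"ojw":[87,20,48]}
After op 9 (add /m/dus 71): {"k":56,"m":{"cel":27,"dus":71,"gt":84,"w":16,"wh":45},"ojw":[87,20,48]}
After op 10 (remove /ojw/0): {"k":56,"m":{"cel":27,"dus":71,"gt":84,"w":16,"wh":45},"ojw":[20,48]}
After op 11 (replace /m/dus 99): {"k":56,"m":{"cel":27,"dus":99,"gt":84,"w":16,"wh":45},"ojw":[20,48]}
After op 12 (add /m 86): {"k":56,"m":86,"ojw":[20,48]}
After op 13 (add /ojw/2 17): {"k":56,"m":86,"ojw":[20,48,17]}
After op 14 (replace /ojw 99): {"k":56,"m":86,"ojw":99}
After op 15 (add /gij 33): {"gij":33,"k":56,"m":86,"ojw":99}
After op 16 (replace /m 60): {"gij":33,"k":56,"m":60,"ojw":99}
After op 17 (remove /m): {"gij":33,"k":56,"ojw":99}
After op 18 (add /kwg 26): {"gij":33,"k":56,"kwg":26,"ojw":99}
After op 19 (replace /gij 42): {"gij":42,"k":56,"kwg":26,"ojw":99}
After op 20 (replace /ojw 3): {"gij":42,"k":56,"kwg":26,"ojw":3}
After op 21 (replace /k 37): {"gij":42,"k":37,"kwg":26,"ojw":3}
After op 22 (add /he 58): {"gij":42,"he":58,"k":37,"kwg":26,"ojw":3}
After op 23 (replace /ojw 80): {"gij":42,"he":58,"k":37,"kwg":26,"ojw":80}
After op 24 (add /gij 67): {"gij":67,"he":58,"k":37,"kwg":26,"ojw":80}
After op 25 (add /he 64): {"gij":67,"he":64,"k":37,"kwg":26,"ojw":80}
Value at /kwg: 26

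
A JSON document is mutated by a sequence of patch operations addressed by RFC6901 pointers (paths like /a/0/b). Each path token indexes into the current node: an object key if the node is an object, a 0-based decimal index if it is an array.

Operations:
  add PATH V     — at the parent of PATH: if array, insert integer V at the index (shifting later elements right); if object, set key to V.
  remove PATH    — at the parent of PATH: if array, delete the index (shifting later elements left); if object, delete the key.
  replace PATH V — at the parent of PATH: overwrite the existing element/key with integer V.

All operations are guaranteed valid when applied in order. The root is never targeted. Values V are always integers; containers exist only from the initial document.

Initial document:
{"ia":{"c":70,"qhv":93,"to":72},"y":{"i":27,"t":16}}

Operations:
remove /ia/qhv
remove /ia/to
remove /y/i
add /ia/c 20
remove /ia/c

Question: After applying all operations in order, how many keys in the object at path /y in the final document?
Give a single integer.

After op 1 (remove /ia/qhv): {"ia":{"c":70,"to":72},"y":{"i":27,"t":16}}
After op 2 (remove /ia/to): {"ia":{"c":70},"y":{"i":27,"t":16}}
After op 3 (remove /y/i): {"ia":{"c":70},"y":{"t":16}}
After op 4 (add /ia/c 20): {"ia":{"c":20},"y":{"t":16}}
After op 5 (remove /ia/c): {"ia":{},"y":{"t":16}}
Size at path /y: 1

Answer: 1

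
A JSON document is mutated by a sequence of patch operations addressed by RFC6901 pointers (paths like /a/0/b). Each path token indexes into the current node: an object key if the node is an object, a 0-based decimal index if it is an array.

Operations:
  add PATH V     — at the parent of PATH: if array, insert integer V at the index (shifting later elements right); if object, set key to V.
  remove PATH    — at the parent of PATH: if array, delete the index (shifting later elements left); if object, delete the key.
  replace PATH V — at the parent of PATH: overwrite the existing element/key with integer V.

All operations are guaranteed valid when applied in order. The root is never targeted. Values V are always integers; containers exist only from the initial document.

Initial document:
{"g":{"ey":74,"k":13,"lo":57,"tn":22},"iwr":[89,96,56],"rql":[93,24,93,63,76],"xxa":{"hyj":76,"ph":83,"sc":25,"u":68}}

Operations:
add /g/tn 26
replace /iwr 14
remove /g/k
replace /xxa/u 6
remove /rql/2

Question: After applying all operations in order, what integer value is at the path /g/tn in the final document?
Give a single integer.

After op 1 (add /g/tn 26): {"g":{"ey":74,"k":13,"lo":57,"tn":26},"iwr":[89,96,56],"rql":[93,24,93,63,76],"xxa":{"hyj":76,"ph":83,"sc":25,"u":68}}
After op 2 (replace /iwr 14): {"g":{"ey":74,"k":13,"lo":57,"tn":26},"iwr":14,"rql":[93,24,93,63,76],"xxa":{"hyj":76,"ph":83,"sc":25,"u":68}}
After op 3 (remove /g/k): {"g":{"ey":74,"lo":57,"tn":26},"iwr":14,"rql":[93,24,93,63,76],"xxa":{"hyj":76,"ph":83,"sc":25,"u":68}}
After op 4 (replace /xxa/u 6): {"g":{"ey":74,"lo":57,"tn":26},"iwr":14,"rql":[93,24,93,63,76],"xxa":{"hyj":76,"ph":83,"sc":25,"u":6}}
After op 5 (remove /rql/2): {"g":{"ey":74,"lo":57,"tn":26},"iwr":14,"rql":[93,24,63,76],"xxa":{"hyj":76,"ph":83,"sc":25,"u":6}}
Value at /g/tn: 26

Answer: 26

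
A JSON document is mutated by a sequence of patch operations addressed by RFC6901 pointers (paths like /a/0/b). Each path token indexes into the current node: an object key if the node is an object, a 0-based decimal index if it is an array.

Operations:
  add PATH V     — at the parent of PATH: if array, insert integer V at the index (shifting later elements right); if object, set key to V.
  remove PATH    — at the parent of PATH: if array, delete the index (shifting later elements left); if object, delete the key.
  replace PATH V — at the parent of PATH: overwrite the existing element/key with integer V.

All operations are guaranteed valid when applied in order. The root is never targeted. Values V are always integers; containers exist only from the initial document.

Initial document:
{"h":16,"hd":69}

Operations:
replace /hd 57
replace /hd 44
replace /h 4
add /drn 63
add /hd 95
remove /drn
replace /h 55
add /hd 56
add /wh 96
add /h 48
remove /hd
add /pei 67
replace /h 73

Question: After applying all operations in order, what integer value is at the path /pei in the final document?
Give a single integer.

After op 1 (replace /hd 57): {"h":16,"hd":57}
After op 2 (replace /hd 44): {"h":16,"hd":44}
After op 3 (replace /h 4): {"h":4,"hd":44}
After op 4 (add /drn 63): {"drn":63,"h":4,"hd":44}
After op 5 (add /hd 95): {"drn":63,"h":4,"hd":95}
After op 6 (remove /drn): {"h":4,"hd":95}
After op 7 (replace /h 55): {"h":55,"hd":95}
After op 8 (add /hd 56): {"h":55,"hd":56}
After op 9 (add /wh 96): {"h":55,"hd":56,"wh":96}
After op 10 (add /h 48): {"h":48,"hd":56,"wh":96}
After op 11 (remove /hd): {"h":48,"wh":96}
After op 12 (add /pei 67): {"h":48,"pei":67,"wh":96}
After op 13 (replace /h 73): {"h":73,"pei":67,"wh":96}
Value at /pei: 67

Answer: 67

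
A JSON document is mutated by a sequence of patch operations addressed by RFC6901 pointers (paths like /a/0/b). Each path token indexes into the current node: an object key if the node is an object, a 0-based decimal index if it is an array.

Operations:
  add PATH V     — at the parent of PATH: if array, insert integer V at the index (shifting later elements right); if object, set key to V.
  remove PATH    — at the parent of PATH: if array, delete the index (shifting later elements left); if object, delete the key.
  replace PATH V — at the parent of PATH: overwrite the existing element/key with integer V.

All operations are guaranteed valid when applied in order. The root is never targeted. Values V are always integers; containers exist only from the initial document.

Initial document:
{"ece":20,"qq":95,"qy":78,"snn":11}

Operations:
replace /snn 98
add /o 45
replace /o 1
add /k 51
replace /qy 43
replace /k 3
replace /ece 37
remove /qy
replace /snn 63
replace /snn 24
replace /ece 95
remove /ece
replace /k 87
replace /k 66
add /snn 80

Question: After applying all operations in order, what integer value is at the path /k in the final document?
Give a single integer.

Answer: 66

Derivation:
After op 1 (replace /snn 98): {"ece":20,"qq":95,"qy":78,"snn":98}
After op 2 (add /o 45): {"ece":20,"o":45,"qq":95,"qy":78,"snn":98}
After op 3 (replace /o 1): {"ece":20,"o":1,"qq":95,"qy":78,"snn":98}
After op 4 (add /k 51): {"ece":20,"k":51,"o":1,"qq":95,"qy":78,"snn":98}
After op 5 (replace /qy 43): {"ece":20,"k":51,"o":1,"qq":95,"qy":43,"snn":98}
After op 6 (replace /k 3): {"ece":20,"k":3,"o":1,"qq":95,"qy":43,"snn":98}
After op 7 (replace /ece 37): {"ece":37,"k":3,"o":1,"qq":95,"qy":43,"snn":98}
After op 8 (remove /qy): {"ece":37,"k":3,"o":1,"qq":95,"snn":98}
After op 9 (replace /snn 63): {"ece":37,"k":3,"o":1,"qq":95,"snn":63}
After op 10 (replace /snn 24): {"ece":37,"k":3,"o":1,"qq":95,"snn":24}
After op 11 (replace /ece 95): {"ece":95,"k":3,"o":1,"qq":95,"snn":24}
After op 12 (remove /ece): {"k":3,"o":1,"qq":95,"snn":24}
After op 13 (replace /k 87): {"k":87,"o":1,"qq":95,"snn":24}
After op 14 (replace /k 66): {"k":66,"o":1,"qq":95,"snn":24}
After op 15 (add /snn 80): {"k":66,"o":1,"qq":95,"snn":80}
Value at /k: 66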